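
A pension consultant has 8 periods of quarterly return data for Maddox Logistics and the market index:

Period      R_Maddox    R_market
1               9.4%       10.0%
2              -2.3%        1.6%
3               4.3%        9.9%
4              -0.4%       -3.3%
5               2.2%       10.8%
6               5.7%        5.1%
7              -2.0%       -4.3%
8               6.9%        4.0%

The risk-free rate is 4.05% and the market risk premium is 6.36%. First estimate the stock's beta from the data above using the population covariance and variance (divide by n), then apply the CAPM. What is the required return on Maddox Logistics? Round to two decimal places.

7.22%

Mean R_i = (9.4 − 2.3 + 4.3 − 0.4 + 2.2 + 5.7 − 2.0 + 6.9) / 8 = 2.9750%
Mean R_m = (10.0 + 1.6 + 9.9 − 3.3 + 10.8 + 5.1 − 4.3 + 4.0) / 8 = 4.2250%
Σ(R_i − R̄_i)(R_m − R̄_m) = 122.6850  ⇒  Cov = 122.6850 / 8 = 15.3356
Σ(R_m − R̄_m)² = 245.7950  ⇒  Var(R_m) = 245.7950 / 8 = 30.7244
β = Cov / Var(R_m) = 15.3356 / 30.7244 = 0.4991
E(R) = R_f + β × MRP = 4.05% + 0.4991 × 6.36% = 7.22%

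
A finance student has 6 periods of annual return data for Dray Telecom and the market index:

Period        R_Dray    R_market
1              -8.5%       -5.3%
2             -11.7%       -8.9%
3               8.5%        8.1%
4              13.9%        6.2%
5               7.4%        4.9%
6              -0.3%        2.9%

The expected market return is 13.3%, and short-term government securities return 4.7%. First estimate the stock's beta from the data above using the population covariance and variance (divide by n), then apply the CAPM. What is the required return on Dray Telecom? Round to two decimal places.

Mean R_i = (-8.5 − 11.7 + 8.5 + 13.9 + 7.4 − 0.3) / 6 = 1.5500%
Mean R_m = (-5.3 − 8.9 + 8.1 + 6.2 + 4.9 + 2.9) / 6 = 1.3167%
Σ(R_i − R̄_i)(R_m − R̄_m) = 327.3550  ⇒  Cov = 327.3550 / 6 = 54.5592
Σ(R_m − R̄_m)² = 233.3683  ⇒  Var(R_m) = 233.3683 / 6 = 38.8947
β = Cov / Var(R_m) = 54.5592 / 38.8947 = 1.4027
MRP = 13.3% − 4.7% = 8.60%
E(R) = R_f + β × MRP = 4.7% + 1.4027 × 8.6% = 16.76%

16.76%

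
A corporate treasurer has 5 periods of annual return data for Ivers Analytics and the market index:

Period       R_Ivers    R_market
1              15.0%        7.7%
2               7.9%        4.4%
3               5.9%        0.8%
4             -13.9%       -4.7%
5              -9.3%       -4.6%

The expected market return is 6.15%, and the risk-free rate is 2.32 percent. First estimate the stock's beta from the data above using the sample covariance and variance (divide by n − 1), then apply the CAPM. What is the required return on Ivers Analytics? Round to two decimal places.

10.59%

Mean R_i = (15.0 + 7.9 + 5.9 − 13.9 − 9.3) / 5 = 1.1200%
Mean R_m = (7.7 + 4.4 + 0.8 − 4.7 − 4.6) / 5 = 0.7200%
Σ(R_i − R̄_i)(R_m − R̄_m) = 259.0580  ⇒  Cov = 259.0580 / 4 = 64.7645
Σ(R_m − R̄_m)² = 119.9480  ⇒  Var(R_m) = 119.9480 / 4 = 29.9870
β = Cov / Var(R_m) = 64.7645 / 29.9870 = 2.1598
MRP = 6.15% − 2.32% = 3.83%
E(R) = R_f + β × MRP = 2.32% + 2.1598 × 3.83% = 10.59%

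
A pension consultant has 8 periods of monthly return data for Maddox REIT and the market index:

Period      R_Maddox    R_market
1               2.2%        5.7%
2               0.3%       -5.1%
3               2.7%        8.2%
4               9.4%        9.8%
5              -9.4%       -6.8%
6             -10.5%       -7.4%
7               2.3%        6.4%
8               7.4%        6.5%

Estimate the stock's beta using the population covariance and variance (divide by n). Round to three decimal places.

0.869

Mean R_i = (2.2 + 0.3 + 2.7 + 9.4 − 9.4 − 10.5 + 2.3 + 7.4) / 8 = 0.5500%
Mean R_m = (5.7 − 5.1 + 8.2 + 9.8 − 6.8 − 7.4 + 6.4 + 6.5) / 8 = 2.1625%
Σ(R_i − R̄_i)(R_m − R̄_m) = 320.1950  ⇒  Cov = 320.1950 / 8 = 40.0244
Σ(R_m − R̄_m)² = 368.5788  ⇒  Var(R_m) = 368.5788 / 8 = 46.0724
β = Cov / Var(R_m) = 40.0244 / 46.0724 = 0.8687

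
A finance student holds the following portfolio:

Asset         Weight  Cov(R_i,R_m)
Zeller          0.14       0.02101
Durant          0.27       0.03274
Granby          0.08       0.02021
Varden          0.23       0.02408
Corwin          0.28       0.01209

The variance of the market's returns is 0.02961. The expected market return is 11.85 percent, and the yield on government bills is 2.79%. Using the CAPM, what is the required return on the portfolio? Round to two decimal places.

β_Zeller = 0.02101 / 0.02961 = 0.7096
β_Durant = 0.03274 / 0.02961 = 1.1057
β_Granby = 0.02021 / 0.02961 = 0.6825
β_Varden = 0.02408 / 0.02961 = 0.8132
β_Corwin = 0.01209 / 0.02961 = 0.4083
β_P = Σ w_i β_i = 0.14×0.7096 + 0.27×1.1057 + 0.08×0.6825 + 0.23×0.8132 + 0.28×0.4083 = 0.7538
MRP = 11.85% − 2.79% = 9.06%
E(R_P) = R_f + β_P × MRP = 2.79% + 0.7538 × 9.06% = 9.62%

9.62%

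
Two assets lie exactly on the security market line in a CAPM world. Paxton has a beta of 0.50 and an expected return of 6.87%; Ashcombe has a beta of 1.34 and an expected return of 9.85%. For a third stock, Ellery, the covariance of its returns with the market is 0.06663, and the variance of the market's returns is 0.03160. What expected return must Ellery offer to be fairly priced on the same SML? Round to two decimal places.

MRP = (9.85% − 6.87%) / (1.34 − 0.50) = 3.5476%
R_f = 6.87% − 0.50 × 3.5476% = 5.0962%
β_Ellery = Cov / Var(R_m) = 0.06663 / 0.03160 = 2.1085
E(R_Ellery) = R_f + β × MRP = 5.0962% + 2.1085 × 3.5476% = 12.58%

12.58%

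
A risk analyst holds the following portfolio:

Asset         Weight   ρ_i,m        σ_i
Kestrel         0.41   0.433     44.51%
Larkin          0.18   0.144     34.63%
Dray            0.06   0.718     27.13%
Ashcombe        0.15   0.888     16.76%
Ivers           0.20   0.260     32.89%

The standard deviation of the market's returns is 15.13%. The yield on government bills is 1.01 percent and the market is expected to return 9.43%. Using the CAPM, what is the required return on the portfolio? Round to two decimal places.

8.75%

β_Kestrel = 0.433 × 44.51% / 15.13% = 1.2738
β_Larkin = 0.144 × 34.63% / 15.13% = 0.3296
β_Dray = 0.718 × 27.13% / 15.13% = 1.2875
β_Ashcombe = 0.888 × 16.76% / 15.13% = 0.9837
β_Ivers = 0.260 × 32.89% / 15.13% = 0.5652
β_P = Σ w_i β_i = 0.41×1.2738 + 0.18×0.3296 + 0.06×1.2875 + 0.15×0.9837 + 0.20×0.5652 = 0.9194
MRP = 9.43% − 1.01% = 8.42%
E(R_P) = R_f + β_P × MRP = 1.01% + 0.9194 × 8.42% = 8.75%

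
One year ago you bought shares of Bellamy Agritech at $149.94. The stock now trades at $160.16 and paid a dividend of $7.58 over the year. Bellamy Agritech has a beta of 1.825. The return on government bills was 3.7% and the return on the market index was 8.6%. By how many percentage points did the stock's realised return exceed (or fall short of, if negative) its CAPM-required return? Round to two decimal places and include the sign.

Realised HPR = (P1 + D1 − P0) / P0 = (160.16 + 7.58 − 149.94) / 149.94 = 17.80 / 149.94 = 11.8714%
MRP = 8.6% − 3.7% = 4.90%
CAPM required = R_f + β·MRP = 3.7% + 1.825 × 4.9% = 12.6425%
α = realised − required = 11.8714% − 12.6425% = -0.77%

-0.77%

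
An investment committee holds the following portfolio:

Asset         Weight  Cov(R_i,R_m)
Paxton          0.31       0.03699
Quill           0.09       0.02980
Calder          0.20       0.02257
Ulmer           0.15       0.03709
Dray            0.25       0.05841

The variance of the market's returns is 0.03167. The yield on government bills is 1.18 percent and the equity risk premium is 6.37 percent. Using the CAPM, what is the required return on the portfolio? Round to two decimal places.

8.99%

β_Paxton = 0.03699 / 0.03167 = 1.1680
β_Quill = 0.02980 / 0.03167 = 0.9410
β_Calder = 0.02257 / 0.03167 = 0.7127
β_Ulmer = 0.03709 / 0.03167 = 1.1711
β_Dray = 0.05841 / 0.03167 = 1.8443
β_P = Σ w_i β_i = 0.31×1.1680 + 0.09×0.9410 + 0.20×0.7127 + 0.15×1.1711 + 0.25×1.8443 = 1.2261
E(R_P) = R_f + β_P × MRP = 1.18% + 1.2261 × 6.37% = 8.99%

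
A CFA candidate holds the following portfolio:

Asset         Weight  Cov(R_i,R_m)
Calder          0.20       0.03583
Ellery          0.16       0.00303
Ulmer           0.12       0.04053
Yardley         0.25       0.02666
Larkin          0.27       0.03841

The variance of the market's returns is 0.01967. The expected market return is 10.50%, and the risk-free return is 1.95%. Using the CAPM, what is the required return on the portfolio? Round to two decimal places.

14.79%

β_Calder = 0.03583 / 0.01967 = 1.8216
β_Ellery = 0.00303 / 0.01967 = 0.1540
β_Ulmer = 0.04053 / 0.01967 = 2.0605
β_Yardley = 0.02666 / 0.01967 = 1.3554
β_Larkin = 0.03841 / 0.01967 = 1.9527
β_P = Σ w_i β_i = 0.20×1.8216 + 0.16×0.1540 + 0.12×2.0605 + 0.25×1.3554 + 0.27×1.9527 = 1.5023
MRP = 10.50% − 1.95% = 8.55%
E(R_P) = R_f + β_P × MRP = 1.95% + 1.5023 × 8.55% = 14.79%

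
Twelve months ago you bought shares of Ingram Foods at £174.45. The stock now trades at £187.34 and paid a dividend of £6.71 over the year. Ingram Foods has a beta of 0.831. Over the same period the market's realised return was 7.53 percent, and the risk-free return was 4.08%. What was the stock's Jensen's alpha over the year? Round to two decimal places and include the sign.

+4.29%

Realised HPR = (P1 + D1 − P0) / P0 = (187.34 + 6.71 − 174.45) / 174.45 = 19.60 / 174.45 = 11.2353%
MRP = 7.53% − 4.08% = 3.45%
CAPM required = R_f + β·MRP = 4.08% + 0.831 × 3.45% = 6.94695%
α = realised − required = 11.2353% − 6.94695% = +4.29%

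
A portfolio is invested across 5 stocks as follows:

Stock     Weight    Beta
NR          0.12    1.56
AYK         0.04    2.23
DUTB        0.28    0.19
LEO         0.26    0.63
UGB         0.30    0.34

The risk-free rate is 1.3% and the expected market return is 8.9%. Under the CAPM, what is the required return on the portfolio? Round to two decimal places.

β_P = Σ w_i β_i = 0.12×1.56 + 0.04×2.23 + 0.28×0.19 + 0.26×0.63 + 0.30×0.34 = 0.5954
MRP = 8.9% − 1.3% = 7.60%
E(R_P) = R_f + β_P × MRP = 1.3% + 0.5954 × 7.6% = 5.83%

5.83%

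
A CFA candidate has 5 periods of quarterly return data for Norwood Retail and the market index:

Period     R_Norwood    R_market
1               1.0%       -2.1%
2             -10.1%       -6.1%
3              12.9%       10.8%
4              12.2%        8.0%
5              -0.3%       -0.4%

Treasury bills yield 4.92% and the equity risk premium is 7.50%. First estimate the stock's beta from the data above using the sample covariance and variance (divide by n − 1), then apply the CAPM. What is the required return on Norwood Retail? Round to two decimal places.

14.76%

Mean R_i = (1.0 − 10.1 + 12.9 + 12.2 − 0.3) / 5 = 3.1400%
Mean R_m = (-2.1 − 6.1 + 10.8 + 8.0 − 0.4) / 5 = 2.0400%
Σ(R_i − R̄_i)(R_m − R̄_m) = 264.5220  ⇒  Cov = 264.5220 / 4 = 66.1305
Σ(R_m − R̄_m)² = 201.6120  ⇒  Var(R_m) = 201.6120 / 4 = 50.4030
β = Cov / Var(R_m) = 66.1305 / 50.4030 = 1.3120
E(R) = R_f + β × MRP = 4.92% + 1.3120 × 7.50% = 14.76%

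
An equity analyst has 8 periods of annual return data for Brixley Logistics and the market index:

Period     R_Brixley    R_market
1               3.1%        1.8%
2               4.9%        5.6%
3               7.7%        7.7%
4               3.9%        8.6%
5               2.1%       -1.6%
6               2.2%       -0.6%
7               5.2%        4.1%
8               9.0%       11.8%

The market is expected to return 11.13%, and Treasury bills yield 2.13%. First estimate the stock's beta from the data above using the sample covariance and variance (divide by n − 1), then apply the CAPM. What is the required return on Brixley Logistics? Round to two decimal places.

6.31%

Mean R_i = (3.1 + 4.9 + 7.7 + 3.9 + 2.1 + 2.2 + 5.2 + 9.0) / 8 = 4.7625%
Mean R_m = (1.8 + 5.6 + 7.7 + 8.6 − 1.6 − 0.6 + 4.1 + 11.8) / 8 = 4.6750%
Σ(R_i − R̄_i)(R_m − R̄_m) = 70.5725  ⇒  Cov = 70.5725 / 7 = 10.0818
Σ(R_m − R̄_m)² = 151.9750  ⇒  Var(R_m) = 151.9750 / 7 = 21.7107
β = Cov / Var(R_m) = 10.0818 / 21.7107 = 0.4644
MRP = 11.13% − 2.13% = 9.00%
E(R) = R_f + β × MRP = 2.13% + 0.4644 × 9.00% = 6.31%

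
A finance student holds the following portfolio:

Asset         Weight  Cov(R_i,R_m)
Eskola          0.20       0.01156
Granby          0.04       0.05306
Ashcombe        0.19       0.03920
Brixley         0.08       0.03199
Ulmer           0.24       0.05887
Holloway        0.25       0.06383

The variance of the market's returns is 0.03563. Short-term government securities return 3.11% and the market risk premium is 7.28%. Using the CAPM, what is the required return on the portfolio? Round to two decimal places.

12.21%

β_Eskola = 0.01156 / 0.03563 = 0.3244
β_Granby = 0.05306 / 0.03563 = 1.4892
β_Ashcombe = 0.03920 / 0.03563 = 1.1002
β_Brixley = 0.03199 / 0.03563 = 0.8978
β_Ulmer = 0.05887 / 0.03563 = 1.6523
β_Holloway = 0.06383 / 0.03563 = 1.7915
β_P = Σ w_i β_i = 0.20×0.3244 + 0.04×1.4892 + 0.19×1.1002 + 0.08×0.8978 + 0.24×1.6523 + 0.25×1.7915 = 1.2497
E(R_P) = R_f + β_P × MRP = 3.11% + 1.2497 × 7.28% = 12.21%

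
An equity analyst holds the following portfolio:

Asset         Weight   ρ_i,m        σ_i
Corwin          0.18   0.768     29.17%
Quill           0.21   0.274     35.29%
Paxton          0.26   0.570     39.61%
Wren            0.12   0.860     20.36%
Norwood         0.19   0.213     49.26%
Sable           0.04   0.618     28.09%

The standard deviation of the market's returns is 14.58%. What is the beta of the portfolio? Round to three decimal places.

β_Corwin = 0.768 × 29.17% / 14.58% = 1.5365
β_Quill = 0.274 × 35.29% / 14.58% = 0.6632
β_Paxton = 0.570 × 39.61% / 14.58% = 1.5485
β_Wren = 0.860 × 20.36% / 14.58% = 1.2009
β_Norwood = 0.213 × 49.26% / 14.58% = 0.7196
β_Sable = 0.618 × 28.09% / 14.58% = 1.1906
β_P = Σ w_i β_i = 0.18×1.5365 + 0.21×0.6632 + 0.26×1.5485 + 0.12×1.2009 + 0.19×0.7196 + 0.04×1.1906 = 1.1469

1.147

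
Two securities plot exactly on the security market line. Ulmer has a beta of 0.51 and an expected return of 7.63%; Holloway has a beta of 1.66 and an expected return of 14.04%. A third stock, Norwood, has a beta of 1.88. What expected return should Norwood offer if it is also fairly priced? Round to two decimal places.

MRP (SML slope) = (14.04% − 7.63%) / (1.66 − 0.51) = 6.41% / 1.15 = 5.5739%
R_f (intercept) = 7.63% − 0.51 × 5.5739% = 4.7873%
E(R_Norwood) = R_f + β × MRP = 4.7873% + 1.88 × 5.5739% = 15.27%

15.27%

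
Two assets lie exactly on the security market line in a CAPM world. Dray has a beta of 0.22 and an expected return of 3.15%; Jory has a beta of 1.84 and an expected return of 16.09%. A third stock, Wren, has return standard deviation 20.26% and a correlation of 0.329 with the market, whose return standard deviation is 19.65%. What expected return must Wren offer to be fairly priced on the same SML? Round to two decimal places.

4.10%

MRP = (16.09% − 3.15%) / (1.84 − 0.22) = 7.9877%
R_f = 3.15% − 0.22 × 7.9877% = 1.3927%
β_Wren = ρ·σ_i/σ_m = 0.329 × 20.26 / 19.65 = 0.3392
E(R_Wren) = R_f + β × MRP = 1.3927% + 0.3392 × 7.9877% = 4.10%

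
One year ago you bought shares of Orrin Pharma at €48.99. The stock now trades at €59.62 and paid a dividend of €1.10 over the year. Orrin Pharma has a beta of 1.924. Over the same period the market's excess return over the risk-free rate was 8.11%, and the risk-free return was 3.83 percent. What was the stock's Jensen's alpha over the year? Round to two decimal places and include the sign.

Realised HPR = (P1 + D1 − P0) / P0 = (59.62 + 1.10 − 48.99) / 48.99 = 11.73 / 48.99 = 23.9437%
CAPM required = R_f + β·MRP = 3.83% + 1.924 × 8.11% = 19.43364%
α = realised − required = 23.9437% − 19.43364% = +4.51%

+4.51%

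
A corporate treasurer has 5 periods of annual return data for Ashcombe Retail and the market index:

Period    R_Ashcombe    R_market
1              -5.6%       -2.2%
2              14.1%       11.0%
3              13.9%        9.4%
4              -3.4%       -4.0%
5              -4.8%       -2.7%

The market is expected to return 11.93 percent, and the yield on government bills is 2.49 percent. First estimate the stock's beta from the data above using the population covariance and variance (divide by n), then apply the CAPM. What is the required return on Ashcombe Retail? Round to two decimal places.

15.55%

Mean R_i = (-5.6 + 14.1 + 13.9 − 3.4 − 4.8) / 5 = 2.8400%
Mean R_m = (-2.2 + 11.0 + 9.4 − 4.0 − 2.7) / 5 = 2.3000%
Σ(R_i − R̄_i)(R_m − R̄_m) = 291.9800  ⇒  Cov = 291.9800 / 5 = 58.3960
Σ(R_m − R̄_m)² = 211.0400  ⇒  Var(R_m) = 211.0400 / 5 = 42.2080
β = Cov / Var(R_m) = 58.3960 / 42.2080 = 1.3835
MRP = 11.93% − 2.49% = 9.44%
E(R) = R_f + β × MRP = 2.49% + 1.3835 × 9.44% = 15.55%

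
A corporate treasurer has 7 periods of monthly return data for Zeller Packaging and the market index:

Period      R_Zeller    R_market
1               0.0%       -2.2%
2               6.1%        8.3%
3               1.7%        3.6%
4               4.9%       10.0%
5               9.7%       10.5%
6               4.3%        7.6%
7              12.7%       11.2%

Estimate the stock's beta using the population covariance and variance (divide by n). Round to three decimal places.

0.778

Mean R_i = (0.0 + 6.1 + 1.7 + 4.9 + 9.7 + 4.3 + 12.7) / 7 = 5.6286%
Mean R_m = (-2.2 + 8.3 + 3.6 + 10.0 + 10.5 + 7.6 + 11.2) / 7 = 7.0000%
Σ(R_i − R̄_i)(R_m − R̄_m) = 106.7200  ⇒  Cov = 106.7200 / 7 = 15.2457
Σ(R_m − R̄_m)² = 137.1400  ⇒  Var(R_m) = 137.1400 / 7 = 19.5914
β = Cov / Var(R_m) = 15.2457 / 19.5914 = 0.7782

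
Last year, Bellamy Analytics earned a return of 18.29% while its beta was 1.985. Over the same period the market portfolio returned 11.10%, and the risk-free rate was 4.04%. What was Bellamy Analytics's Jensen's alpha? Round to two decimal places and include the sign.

+0.24%

Market excess return = 11.10% − 4.04% = 7.06%
CAPM benchmark = R_f + β(R_m − R_f) = 4.04% + 1.985 × 7.06% = 18.05410%
α = actual − benchmark = 18.29% − 18.05410% = +0.24%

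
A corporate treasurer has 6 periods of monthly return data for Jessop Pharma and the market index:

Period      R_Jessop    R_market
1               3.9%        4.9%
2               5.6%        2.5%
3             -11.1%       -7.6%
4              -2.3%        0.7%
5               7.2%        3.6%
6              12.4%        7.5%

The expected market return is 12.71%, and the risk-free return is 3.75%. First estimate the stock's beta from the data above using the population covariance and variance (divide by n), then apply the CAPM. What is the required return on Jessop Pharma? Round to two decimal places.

17.29%

Mean R_i = (3.9 + 5.6 − 11.1 − 2.3 + 7.2 + 12.4) / 6 = 2.6167%
Mean R_m = (4.9 + 2.5 − 7.6 + 0.7 + 3.6 + 7.5) / 6 = 1.9333%
Σ(R_i − R̄_i)(R_m − R̄_m) = 204.4267  ⇒  Cov = 204.4267 / 6 = 34.0711
Σ(R_m − R̄_m)² = 135.2933  ⇒  Var(R_m) = 135.2933 / 6 = 22.5489
β = Cov / Var(R_m) = 34.0711 / 22.5489 = 1.5110
MRP = 12.71% − 3.75% = 8.96%
E(R) = R_f + β × MRP = 3.75% + 1.5110 × 8.96% = 17.29%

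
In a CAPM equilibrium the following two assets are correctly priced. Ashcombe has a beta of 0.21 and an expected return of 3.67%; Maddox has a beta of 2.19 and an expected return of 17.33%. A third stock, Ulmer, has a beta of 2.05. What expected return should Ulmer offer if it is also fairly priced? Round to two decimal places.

MRP (SML slope) = (17.33% − 3.67%) / (2.19 − 0.21) = 13.66% / 1.98 = 6.8990%
R_f (intercept) = 3.67% − 0.21 × 6.8990% = 2.2212%
E(R_Ulmer) = R_f + β × MRP = 2.2212% + 2.05 × 6.8990% = 16.36%

16.36%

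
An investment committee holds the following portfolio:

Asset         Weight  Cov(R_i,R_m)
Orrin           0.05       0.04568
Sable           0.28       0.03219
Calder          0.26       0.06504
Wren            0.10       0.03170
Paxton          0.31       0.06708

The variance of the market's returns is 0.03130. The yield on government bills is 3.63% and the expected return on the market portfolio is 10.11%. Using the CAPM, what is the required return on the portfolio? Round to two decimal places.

β_Orrin = 0.04568 / 0.03130 = 1.4594
β_Sable = 0.03219 / 0.03130 = 1.0284
β_Calder = 0.06504 / 0.03130 = 2.0780
β_Wren = 0.03170 / 0.03130 = 1.0128
β_Paxton = 0.06708 / 0.03130 = 2.1431
β_P = Σ w_i β_i = 0.05×1.4594 + 0.28×1.0284 + 0.26×2.0780 + 0.10×1.0128 + 0.31×2.1431 = 1.6668
MRP = 10.11% − 3.63% = 6.48%
E(R_P) = R_f + β_P × MRP = 3.63% + 1.6668 × 6.48% = 14.43%

14.43%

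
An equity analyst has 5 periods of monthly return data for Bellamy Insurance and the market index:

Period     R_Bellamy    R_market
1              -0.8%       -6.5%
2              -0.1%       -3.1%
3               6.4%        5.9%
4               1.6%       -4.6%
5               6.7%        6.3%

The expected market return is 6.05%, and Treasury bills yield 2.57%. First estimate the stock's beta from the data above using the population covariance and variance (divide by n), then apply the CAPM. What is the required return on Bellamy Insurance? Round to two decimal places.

4.55%

Mean R_i = (-0.8 − 0.1 + 6.4 + 1.6 + 6.7) / 5 = 2.7600%
Mean R_m = (-6.5 − 3.1 + 5.9 − 4.6 + 6.3) / 5 = -0.4000%
Σ(R_i − R̄_i)(R_m − R̄_m) = 83.6400  ⇒  Cov = 83.6400 / 5 = 16.7280
Σ(R_m − R̄_m)² = 146.7200  ⇒  Var(R_m) = 146.7200 / 5 = 29.3440
β = Cov / Var(R_m) = 16.7280 / 29.3440 = 0.5701
MRP = 6.05% − 2.57% = 3.48%
E(R) = R_f + β × MRP = 2.57% + 0.5701 × 3.48% = 4.55%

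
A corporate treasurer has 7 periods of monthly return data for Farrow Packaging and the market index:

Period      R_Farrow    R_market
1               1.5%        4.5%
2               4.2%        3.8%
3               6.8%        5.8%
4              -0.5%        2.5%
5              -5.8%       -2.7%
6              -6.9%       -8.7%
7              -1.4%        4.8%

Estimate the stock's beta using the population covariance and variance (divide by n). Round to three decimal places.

Mean R_i = (1.5 + 4.2 + 6.8 − 0.5 − 5.8 − 6.9 − 1.4) / 7 = -0.3000%
Mean R_m = (4.5 + 3.8 + 5.8 + 2.5 − 2.7 − 8.7 + 4.8) / 7 = 1.4286%
Σ(R_i − R̄_i)(R_m − R̄_m) = 132.8700  ⇒  Cov = 132.8700 / 7 = 18.9814
Σ(R_m − R̄_m)² = 166.3143  ⇒  Var(R_m) = 166.3143 / 7 = 23.7592
β = Cov / Var(R_m) = 18.9814 / 23.7592 = 0.7989

0.799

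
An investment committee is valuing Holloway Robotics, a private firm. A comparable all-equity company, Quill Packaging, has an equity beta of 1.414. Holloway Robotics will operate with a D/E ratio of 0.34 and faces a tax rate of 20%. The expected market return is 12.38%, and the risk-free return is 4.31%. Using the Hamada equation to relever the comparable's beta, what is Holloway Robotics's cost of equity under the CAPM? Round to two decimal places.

18.82%

β_L = β_U × [1 + (1 − t)(D/E)] = 1.414 × [1 + (1 − 0.20) × 0.34]
    = 1.414 × [1 + 0.80 × 0.34] = 1.414 × 1.2720 = 1.7986
MRP = 12.38% − 4.31% = 8.07%
E(R) = R_f + β_L × MRP = 4.31% + 1.7986 × 8.07% = 18.82%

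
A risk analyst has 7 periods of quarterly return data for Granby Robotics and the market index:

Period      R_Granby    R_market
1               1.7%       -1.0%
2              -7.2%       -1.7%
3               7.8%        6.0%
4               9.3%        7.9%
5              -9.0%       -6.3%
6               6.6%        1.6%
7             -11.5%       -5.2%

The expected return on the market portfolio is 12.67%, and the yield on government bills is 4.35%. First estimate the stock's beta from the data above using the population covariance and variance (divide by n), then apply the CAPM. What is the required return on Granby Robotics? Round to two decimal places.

16.89%

Mean R_i = (1.7 − 7.2 + 7.8 + 9.3 − 9.0 + 6.6 − 11.5) / 7 = -0.3286%
Mean R_m = (-1.0 − 1.7 + 6.0 + 7.9 − 6.3 + 1.6 − 5.2) / 7 = 0.1857%
Σ(R_i − R̄_i)(R_m − R̄_m) = 258.2971  ⇒  Cov = 258.2971 / 7 = 36.8996
Σ(R_m − R̄_m)² = 171.3486  ⇒  Var(R_m) = 171.3486 / 7 = 24.4784
β = Cov / Var(R_m) = 36.8996 / 24.4784 = 1.5074
MRP = 12.67% − 4.35% = 8.32%
E(R) = R_f + β × MRP = 4.35% + 1.5074 × 8.32% = 16.89%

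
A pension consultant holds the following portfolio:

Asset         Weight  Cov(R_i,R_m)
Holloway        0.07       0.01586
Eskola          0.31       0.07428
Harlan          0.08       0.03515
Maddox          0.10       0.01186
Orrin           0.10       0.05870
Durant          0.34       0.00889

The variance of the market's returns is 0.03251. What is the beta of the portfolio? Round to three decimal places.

1.139

β_Holloway = 0.01586 / 0.03251 = 0.4878
β_Eskola = 0.07428 / 0.03251 = 2.2848
β_Harlan = 0.03515 / 0.03251 = 1.0812
β_Maddox = 0.01186 / 0.03251 = 0.3648
β_Orrin = 0.05870 / 0.03251 = 1.8056
β_Durant = 0.00889 / 0.03251 = 0.2735
β_P = Σ w_i β_i = 0.07×0.4878 + 0.31×2.2848 + 0.08×1.0812 + 0.10×0.3648 + 0.10×1.8056 + 0.34×0.2735 = 1.1390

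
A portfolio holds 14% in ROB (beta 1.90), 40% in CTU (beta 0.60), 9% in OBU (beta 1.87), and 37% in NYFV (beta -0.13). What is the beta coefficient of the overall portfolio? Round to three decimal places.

β_P = Σ w_i β_i = 0.14×1.90 + 0.40×0.60 + 0.09×1.87 + 0.37×-0.13 = 0.6262

0.626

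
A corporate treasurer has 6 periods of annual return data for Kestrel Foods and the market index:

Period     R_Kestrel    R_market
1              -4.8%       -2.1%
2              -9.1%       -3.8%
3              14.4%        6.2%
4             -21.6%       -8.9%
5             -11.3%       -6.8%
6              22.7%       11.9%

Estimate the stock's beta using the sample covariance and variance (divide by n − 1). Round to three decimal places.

Mean R_i = (-4.8 − 9.1 + 14.4 − 21.6 − 11.3 + 22.7) / 6 = -1.6167%
Mean R_m = (-2.1 − 3.8 + 6.2 − 8.9 − 6.8 + 11.9) / 6 = -0.5833%
Σ(R_i − R̄_i)(R_m − R̄_m) = 667.4917  ⇒  Cov = 667.4917 / 5 = 133.4983
Σ(R_m − R̄_m)² = 322.3083  ⇒  Var(R_m) = 322.3083 / 5 = 64.4617
β = Cov / Var(R_m) = 133.4983 / 64.4617 = 2.0710

2.071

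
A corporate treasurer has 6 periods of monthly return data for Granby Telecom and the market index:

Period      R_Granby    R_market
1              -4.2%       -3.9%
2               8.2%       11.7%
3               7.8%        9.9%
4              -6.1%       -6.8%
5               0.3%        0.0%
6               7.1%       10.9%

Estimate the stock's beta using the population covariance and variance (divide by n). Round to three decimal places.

0.776

Mean R_i = (-4.2 + 8.2 + 7.8 − 6.1 + 0.3 + 7.1) / 6 = 2.1833%
Mean R_m = (-3.9 + 11.7 + 9.9 − 6.8 + 0.0 + 10.9) / 6 = 3.6333%
Σ(R_i − R̄_i)(R_m − R̄_m) = 260.8133  ⇒  Cov = 260.8133 / 6 = 43.4689
Σ(R_m − R̄_m)² = 335.9533  ⇒  Var(R_m) = 335.9533 / 6 = 55.9922
β = Cov / Var(R_m) = 43.4689 / 55.9922 = 0.7763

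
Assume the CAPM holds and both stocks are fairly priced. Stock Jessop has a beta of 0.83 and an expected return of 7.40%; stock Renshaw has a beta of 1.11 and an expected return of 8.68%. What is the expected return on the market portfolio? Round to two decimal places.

Both satisfy E(R) = R_f + β·MRP, so the slope of the SML is
MRP = (8.68% − 7.40%) / (1.11 − 0.83) = 1.28% / 0.28 = 4.5714%
R_f = E(R_Jessop) − β_Jessop·MRP = 7.40% − 0.83 × 4.5714% = 3.6057%
E(R_m) = R_f + MRP = 3.6057% + 4.5714% = 8.18%

8.18%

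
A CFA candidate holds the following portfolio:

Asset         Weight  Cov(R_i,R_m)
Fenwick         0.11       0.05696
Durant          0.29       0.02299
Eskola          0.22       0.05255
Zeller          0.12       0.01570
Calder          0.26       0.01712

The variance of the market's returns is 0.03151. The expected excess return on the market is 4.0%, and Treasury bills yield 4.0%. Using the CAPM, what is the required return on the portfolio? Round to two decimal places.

7.91%

β_Fenwick = 0.05696 / 0.03151 = 1.8077
β_Durant = 0.02299 / 0.03151 = 0.7296
β_Eskola = 0.05255 / 0.03151 = 1.6677
β_Zeller = 0.01570 / 0.03151 = 0.4983
β_Calder = 0.01712 / 0.03151 = 0.5433
β_P = Σ w_i β_i = 0.11×1.8077 + 0.29×0.7296 + 0.22×1.6677 + 0.12×0.4983 + 0.26×0.5433 = 0.9784
E(R_P) = R_f + β_P × MRP = 4.0% + 0.9784 × 4.0% = 7.91%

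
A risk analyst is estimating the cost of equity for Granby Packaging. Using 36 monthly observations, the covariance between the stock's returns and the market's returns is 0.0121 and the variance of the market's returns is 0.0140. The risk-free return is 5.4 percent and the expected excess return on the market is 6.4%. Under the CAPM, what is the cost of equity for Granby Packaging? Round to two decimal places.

10.93%

β = Cov(R_i, R_m) / Var(R_m) = 0.0121 / 0.0140 = 0.8643
E(R) = R_f + β × MRP = 5.4% + 0.8643 × 6.4% = 10.93%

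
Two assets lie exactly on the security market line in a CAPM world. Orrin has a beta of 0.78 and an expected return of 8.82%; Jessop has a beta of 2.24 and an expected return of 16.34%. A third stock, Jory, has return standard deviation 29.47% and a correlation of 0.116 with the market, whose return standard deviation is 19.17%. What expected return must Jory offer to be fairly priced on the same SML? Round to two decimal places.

5.72%

MRP = (16.34% − 8.82%) / (2.24 − 0.78) = 5.1507%
R_f = 8.82% − 0.78 × 5.1507% = 4.8025%
β_Jory = ρ·σ_i/σ_m = 0.116 × 29.47 / 19.17 = 0.1783
E(R_Jory) = R_f + β × MRP = 4.8025% + 0.1783 × 5.1507% = 5.72%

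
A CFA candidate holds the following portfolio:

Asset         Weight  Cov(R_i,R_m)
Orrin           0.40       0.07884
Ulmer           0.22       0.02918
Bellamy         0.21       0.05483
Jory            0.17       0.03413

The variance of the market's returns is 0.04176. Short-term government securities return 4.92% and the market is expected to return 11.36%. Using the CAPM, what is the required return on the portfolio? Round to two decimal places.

13.44%

β_Orrin = 0.07884 / 0.04176 = 1.8879
β_Ulmer = 0.02918 / 0.04176 = 0.6988
β_Bellamy = 0.05483 / 0.04176 = 1.3130
β_Jory = 0.03413 / 0.04176 = 0.8173
β_P = Σ w_i β_i = 0.40×1.8879 + 0.22×0.6988 + 0.21×1.3130 + 0.17×0.8173 = 1.3236
MRP = 11.36% − 4.92% = 6.44%
E(R_P) = R_f + β_P × MRP = 4.92% + 1.3236 × 6.44% = 13.44%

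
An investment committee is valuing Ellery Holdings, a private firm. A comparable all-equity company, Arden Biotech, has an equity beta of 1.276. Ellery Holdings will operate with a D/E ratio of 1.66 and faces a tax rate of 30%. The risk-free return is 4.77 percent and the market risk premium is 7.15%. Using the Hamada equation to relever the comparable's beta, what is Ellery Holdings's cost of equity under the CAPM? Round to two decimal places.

β_L = β_U × [1 + (1 − t)(D/E)] = 1.276 × [1 + (1 − 0.30) × 1.66]
    = 1.276 × [1 + 0.70 × 1.66] = 1.276 × 2.1620 = 2.7587
E(R) = R_f + β_L × MRP = 4.77% + 2.7587 × 7.15% = 24.49%

24.49%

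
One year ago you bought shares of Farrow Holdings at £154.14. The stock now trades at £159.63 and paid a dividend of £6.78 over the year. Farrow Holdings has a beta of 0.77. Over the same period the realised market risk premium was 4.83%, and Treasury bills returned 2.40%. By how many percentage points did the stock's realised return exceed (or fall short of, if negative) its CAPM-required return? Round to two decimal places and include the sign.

Realised HPR = (P1 + D1 − P0) / P0 = (159.63 + 6.78 − 154.14) / 154.14 = 12.27 / 154.14 = 7.9603%
CAPM required = R_f + β·MRP = 2.40% + 0.77 × 4.83% = 6.1191%
α = realised − required = 7.9603% − 6.1191% = +1.84%

+1.84%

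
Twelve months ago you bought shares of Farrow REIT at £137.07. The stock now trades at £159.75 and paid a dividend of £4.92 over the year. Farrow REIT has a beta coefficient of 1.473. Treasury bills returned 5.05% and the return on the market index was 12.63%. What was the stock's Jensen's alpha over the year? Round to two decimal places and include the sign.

+3.92%

Realised HPR = (P1 + D1 − P0) / P0 = (159.75 + 4.92 − 137.07) / 137.07 = 27.60 / 137.07 = 20.1357%
MRP = 12.63% − 5.05% = 7.58%
CAPM required = R_f + β·MRP = 5.05% + 1.473 × 7.58% = 16.21534%
α = realised − required = 20.1357% − 16.21534% = +3.92%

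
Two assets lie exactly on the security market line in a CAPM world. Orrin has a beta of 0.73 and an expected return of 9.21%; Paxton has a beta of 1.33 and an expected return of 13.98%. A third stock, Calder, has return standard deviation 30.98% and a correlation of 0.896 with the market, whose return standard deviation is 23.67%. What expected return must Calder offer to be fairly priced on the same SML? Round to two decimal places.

MRP = (13.98% − 9.21%) / (1.33 − 0.73) = 7.9500%
R_f = 9.21% − 0.73 × 7.9500% = 3.4065%
β_Calder = ρ·σ_i/σ_m = 0.896 × 30.98 / 23.67 = 1.1727
E(R_Calder) = R_f + β × MRP = 3.4065% + 1.1727 × 7.9500% = 12.73%

12.73%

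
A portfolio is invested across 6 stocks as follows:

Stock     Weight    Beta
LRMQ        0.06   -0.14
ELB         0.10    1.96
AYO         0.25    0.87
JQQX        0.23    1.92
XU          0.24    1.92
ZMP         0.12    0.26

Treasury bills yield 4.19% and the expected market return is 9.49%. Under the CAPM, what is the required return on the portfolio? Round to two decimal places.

11.29%

β_P = Σ w_i β_i = 0.06×-0.14 + 0.10×1.96 + 0.25×0.87 + 0.23×1.92 + 0.24×1.92 + 0.12×0.26 = 1.3387
MRP = 9.49% − 4.19% = 5.30%
E(R_P) = R_f + β_P × MRP = 4.19% + 1.3387 × 5.30% = 11.29%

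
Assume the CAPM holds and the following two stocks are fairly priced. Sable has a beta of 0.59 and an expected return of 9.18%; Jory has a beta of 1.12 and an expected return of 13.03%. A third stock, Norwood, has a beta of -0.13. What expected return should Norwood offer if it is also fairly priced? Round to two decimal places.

3.95%

MRP (SML slope) = (13.03% − 9.18%) / (1.12 − 0.59) = 3.85% / 0.53 = 7.2642%
R_f (intercept) = 9.18% − 0.59 × 7.2642% = 4.8941%
E(R_Norwood) = R_f + β × MRP = 4.8941% + -0.13 × 7.2642% = 3.95%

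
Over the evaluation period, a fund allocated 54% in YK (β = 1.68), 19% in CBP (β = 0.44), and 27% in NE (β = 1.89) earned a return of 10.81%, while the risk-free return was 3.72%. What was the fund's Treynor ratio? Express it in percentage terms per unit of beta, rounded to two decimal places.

β_P = 0.54×1.68 + 0.19×0.44 + 0.27×1.89 = 1.5011
Treynor = (R_P − R_f) / β_P = (10.81% − 3.72%) / 1.5011 = 7.09% / 1.5011 = 4.72%

4.72%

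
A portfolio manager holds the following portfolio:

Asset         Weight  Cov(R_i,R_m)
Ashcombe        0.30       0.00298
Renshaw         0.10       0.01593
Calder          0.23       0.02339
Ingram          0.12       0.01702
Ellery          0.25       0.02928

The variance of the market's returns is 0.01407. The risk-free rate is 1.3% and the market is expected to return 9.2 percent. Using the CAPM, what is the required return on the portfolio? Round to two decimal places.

β_Ashcombe = 0.00298 / 0.01407 = 0.2118
β_Renshaw = 0.01593 / 0.01407 = 1.1322
β_Calder = 0.02339 / 0.01407 = 1.6624
β_Ingram = 0.01702 / 0.01407 = 1.2097
β_Ellery = 0.02928 / 0.01407 = 2.0810
β_P = Σ w_i β_i = 0.30×0.2118 + 0.10×1.1322 + 0.23×1.6624 + 0.12×1.2097 + 0.25×2.0810 = 1.2245
MRP = 9.2% − 1.3% = 7.90%
E(R_P) = R_f + β_P × MRP = 1.3% + 1.2245 × 7.9% = 10.97%

10.97%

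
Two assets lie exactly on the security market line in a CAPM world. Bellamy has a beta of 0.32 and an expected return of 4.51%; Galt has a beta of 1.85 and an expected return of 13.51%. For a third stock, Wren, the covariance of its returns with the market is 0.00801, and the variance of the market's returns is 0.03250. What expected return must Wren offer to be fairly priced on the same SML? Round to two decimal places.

4.08%

MRP = (13.51% − 4.51%) / (1.85 − 0.32) = 5.8824%
R_f = 4.51% − 0.32 × 5.8824% = 2.6276%
β_Wren = Cov / Var(R_m) = 0.00801 / 0.03250 = 0.2465
E(R_Wren) = R_f + β × MRP = 2.6276% + 0.2465 × 5.8824% = 4.08%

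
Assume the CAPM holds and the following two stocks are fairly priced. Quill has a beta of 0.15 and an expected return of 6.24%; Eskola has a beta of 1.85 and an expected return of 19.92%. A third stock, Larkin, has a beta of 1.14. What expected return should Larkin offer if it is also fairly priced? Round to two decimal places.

14.21%

MRP (SML slope) = (19.92% − 6.24%) / (1.85 − 0.15) = 13.68% / 1.70 = 8.0471%
R_f (intercept) = 6.24% − 0.15 × 8.0471% = 5.0329%
E(R_Larkin) = R_f + β × MRP = 5.0329% + 1.14 × 8.0471% = 14.21%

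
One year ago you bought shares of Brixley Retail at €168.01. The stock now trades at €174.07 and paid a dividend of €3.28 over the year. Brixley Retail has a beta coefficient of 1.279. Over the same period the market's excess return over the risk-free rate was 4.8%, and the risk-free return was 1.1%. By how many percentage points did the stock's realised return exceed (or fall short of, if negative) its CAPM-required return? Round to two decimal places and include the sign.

-1.68%

Realised HPR = (P1 + D1 − P0) / P0 = (174.07 + 3.28 − 168.01) / 168.01 = 9.34 / 168.01 = 5.5592%
CAPM required = R_f + β·MRP = 1.1% + 1.279 × 4.8% = 7.2392%
α = realised − required = 5.5592% − 7.2392% = -1.68%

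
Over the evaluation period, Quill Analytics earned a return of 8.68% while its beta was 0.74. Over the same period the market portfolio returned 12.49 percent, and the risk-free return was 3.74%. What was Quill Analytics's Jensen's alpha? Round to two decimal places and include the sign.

-1.54%

Market excess return = 12.49% − 3.74% = 8.75%
CAPM benchmark = R_f + β(R_m − R_f) = 3.74% + 0.74 × 8.75% = 10.2150%
α = actual − benchmark = 8.68% − 10.2150% = -1.54%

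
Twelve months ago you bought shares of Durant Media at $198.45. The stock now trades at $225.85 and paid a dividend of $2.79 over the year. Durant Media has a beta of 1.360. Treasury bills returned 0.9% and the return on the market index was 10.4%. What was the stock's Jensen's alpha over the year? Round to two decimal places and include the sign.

+1.39%

Realised HPR = (P1 + D1 − P0) / P0 = (225.85 + 2.79 − 198.45) / 198.45 = 30.19 / 198.45 = 15.2129%
MRP = 10.4% − 0.9% = 9.50%
CAPM required = R_f + β·MRP = 0.9% + 1.360 × 9.5% = 13.8200%
α = realised − required = 15.2129% − 13.8200% = +1.39%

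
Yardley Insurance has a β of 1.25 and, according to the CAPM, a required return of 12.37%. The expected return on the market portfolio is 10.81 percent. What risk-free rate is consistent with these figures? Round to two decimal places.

E(R) = R_f + β(E(R_m) − R_f) = R_f(1 − β) + β·E(R_m)
12.37% = R_f × (1 − 1.25) + 1.25 × 10.81%
12.37% = R_f × -0.25 + 13.5125%
R_f = (12.37% − 13.5125%) / -0.25 = 4.57%

4.57%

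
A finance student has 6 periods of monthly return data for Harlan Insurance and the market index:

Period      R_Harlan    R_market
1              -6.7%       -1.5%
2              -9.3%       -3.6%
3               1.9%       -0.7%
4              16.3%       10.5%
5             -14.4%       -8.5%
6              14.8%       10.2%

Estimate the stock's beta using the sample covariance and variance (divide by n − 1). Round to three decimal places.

Mean R_i = (-6.7 − 9.3 + 1.9 + 16.3 − 14.4 + 14.8) / 6 = 0.4333%
Mean R_m = (-1.5 − 3.6 − 0.7 + 10.5 − 8.5 + 10.2) / 6 = 1.0667%
Σ(R_i − R̄_i)(R_m − R̄_m) = 483.9367  ⇒  Cov = 483.9367 / 5 = 96.7873
Σ(R_m − R̄_m)² = 295.4133  ⇒  Var(R_m) = 295.4133 / 5 = 59.0827
β = Cov / Var(R_m) = 96.7873 / 59.0827 = 1.6382

1.638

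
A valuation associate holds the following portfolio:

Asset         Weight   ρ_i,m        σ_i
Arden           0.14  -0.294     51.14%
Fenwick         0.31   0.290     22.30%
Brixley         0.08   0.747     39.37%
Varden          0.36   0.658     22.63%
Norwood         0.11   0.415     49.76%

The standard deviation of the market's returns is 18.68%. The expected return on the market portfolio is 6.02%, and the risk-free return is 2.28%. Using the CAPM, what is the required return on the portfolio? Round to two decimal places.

4.26%

β_Arden = -0.294 × 51.14% / 18.68% = -0.8049
β_Fenwick = 0.290 × 22.30% / 18.68% = 0.3462
β_Brixley = 0.747 × 39.37% / 18.68% = 1.5744
β_Varden = 0.658 × 22.63% / 18.68% = 0.7971
β_Norwood = 0.415 × 49.76% / 18.68% = 1.1055
β_P = Σ w_i β_i = 0.14×-0.8049 + 0.31×0.3462 + 0.08×1.5744 + 0.36×0.7971 + 0.11×1.1055 = 0.5291
MRP = 6.02% − 2.28% = 3.74%
E(R_P) = R_f + β_P × MRP = 2.28% + 0.5291 × 3.74% = 4.26%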